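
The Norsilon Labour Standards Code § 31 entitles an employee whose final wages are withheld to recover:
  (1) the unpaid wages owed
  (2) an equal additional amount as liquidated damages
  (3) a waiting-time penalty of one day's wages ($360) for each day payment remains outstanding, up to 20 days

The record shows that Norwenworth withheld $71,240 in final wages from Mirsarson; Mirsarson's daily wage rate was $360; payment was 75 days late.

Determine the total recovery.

Liquidated damages (equal amount): $71,240
Penalty days: min(75, 20) = 20
Waiting-time penalty: 20 × $360 = $7,200
Total award: $71,240 + $71,240 + $7,200 = $149,680

$149,680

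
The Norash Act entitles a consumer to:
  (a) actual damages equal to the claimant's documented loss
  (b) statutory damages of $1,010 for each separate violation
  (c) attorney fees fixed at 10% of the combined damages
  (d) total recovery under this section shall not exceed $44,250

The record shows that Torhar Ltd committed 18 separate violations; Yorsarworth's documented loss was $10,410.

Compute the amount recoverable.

$31,449

Statutory damages: 18 × $1,010 = $18,180
Combined damages: $10,410 + $18,180 = $28,590
Attorney fees: 10% of $28,590 = $2,859
Total before cap: $28,590 + $2,859 = $31,449
Cap at $44,250: $31,449 is within the cap, no reduction.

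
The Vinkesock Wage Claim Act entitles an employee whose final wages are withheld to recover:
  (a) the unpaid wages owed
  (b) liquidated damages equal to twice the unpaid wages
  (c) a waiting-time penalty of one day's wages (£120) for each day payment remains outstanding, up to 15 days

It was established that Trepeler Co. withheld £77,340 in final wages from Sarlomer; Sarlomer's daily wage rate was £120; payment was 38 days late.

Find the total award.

£233,820

Doubled: 2 × £77,340 = £154,680
Penalty days: min(38, 15) = 15
Waiting-time penalty: 15 × £120 = £1,800
Total award: £77,340 + £154,680 + £1,800 = £233,820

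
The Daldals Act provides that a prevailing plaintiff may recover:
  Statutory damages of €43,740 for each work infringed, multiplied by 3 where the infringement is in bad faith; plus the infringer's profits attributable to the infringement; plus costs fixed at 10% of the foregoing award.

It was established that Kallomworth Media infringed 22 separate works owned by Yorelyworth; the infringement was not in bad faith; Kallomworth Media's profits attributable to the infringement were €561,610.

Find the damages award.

Statutory damages: 22 × €43,740 = €962,280
Infringement not in bad faith: no ×3 enhancement.
Combined award: €962,280 + €561,610 = €1,523,890
Costs: 10% of €1,523,890 = €152,389
Award plus costs: €1,523,890 + €152,389 = €1,676,279

€1,676,279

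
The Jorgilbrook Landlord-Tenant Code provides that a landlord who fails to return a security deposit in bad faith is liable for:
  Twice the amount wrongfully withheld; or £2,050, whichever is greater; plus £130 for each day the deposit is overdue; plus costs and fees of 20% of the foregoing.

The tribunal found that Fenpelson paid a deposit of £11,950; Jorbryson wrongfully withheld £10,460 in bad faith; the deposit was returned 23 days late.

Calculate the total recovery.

£28,692

Doubled: 2 × £10,460 = £20,920
Minimum £2,050: £20,920 meets the minimum, no increase.
Late-return penalty: 23 × £130 = £2,990
Damages plus late penalty: £20,920 + £2,990 = £23,910
Costs and fees: 20% of £23,910 = £4,782
Total recovery: £23,910 + £4,782 = £28,692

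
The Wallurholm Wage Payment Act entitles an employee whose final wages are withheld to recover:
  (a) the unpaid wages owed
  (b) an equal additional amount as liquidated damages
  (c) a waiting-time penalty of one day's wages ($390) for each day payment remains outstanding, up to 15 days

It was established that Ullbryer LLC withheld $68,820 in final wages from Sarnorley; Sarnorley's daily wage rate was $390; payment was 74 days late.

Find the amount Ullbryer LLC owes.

Liquidated damages (equal amount): $68,820
Penalty days: min(74, 15) = 15
Waiting-time penalty: 15 × $390 = $5,850
Total award: $68,820 + $68,820 + $5,850 = $143,490

Total award: $143,490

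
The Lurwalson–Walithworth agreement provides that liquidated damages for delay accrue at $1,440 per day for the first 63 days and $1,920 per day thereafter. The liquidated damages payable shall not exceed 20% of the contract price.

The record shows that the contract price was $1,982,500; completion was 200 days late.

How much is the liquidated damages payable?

$353,760

First 63 days: 63 × $1,440 = $90,720
Remaining days: (200 − 63) × $1,920 = $263,040
Accrued per-day damages: $90,720 + $263,040 = $353,760
Cap: 20% of $1,982,500 = $396,500
Cap at $396,500: $353,760 is within the cap, no reduction.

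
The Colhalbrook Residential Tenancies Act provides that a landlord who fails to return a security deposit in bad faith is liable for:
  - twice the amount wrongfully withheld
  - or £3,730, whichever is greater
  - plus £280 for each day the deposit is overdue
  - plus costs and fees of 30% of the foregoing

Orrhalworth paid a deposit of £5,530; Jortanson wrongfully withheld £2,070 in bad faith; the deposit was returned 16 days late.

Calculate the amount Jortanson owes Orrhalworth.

Doubled: 2 × £2,070 = £4,140
Minimum £3,730: £4,140 meets the minimum, no increase.
Late-return penalty: 16 × £280 = £4,480
Damages plus late penalty: £4,140 + £4,480 = £8,620
Costs and fees: 30% of £8,620 = £2,586
Total recovery: £8,620 + £2,586 = £11,206

Recovery: £11,206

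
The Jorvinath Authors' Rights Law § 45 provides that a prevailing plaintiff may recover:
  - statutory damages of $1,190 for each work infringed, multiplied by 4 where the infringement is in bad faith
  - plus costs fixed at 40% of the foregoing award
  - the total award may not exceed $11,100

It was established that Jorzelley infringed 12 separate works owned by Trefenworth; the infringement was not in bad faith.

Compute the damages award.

Statutory damages: 12 × $1,190 = $14,280
Infringement not in bad faith: no ×4 enhancement.
Costs: 40% of $14,280 = $5,712
Award plus costs: $14,280 + $5,712 = $19,992
Cap at $11,100: $19,992 exceeds the cap → $11,100

$11,100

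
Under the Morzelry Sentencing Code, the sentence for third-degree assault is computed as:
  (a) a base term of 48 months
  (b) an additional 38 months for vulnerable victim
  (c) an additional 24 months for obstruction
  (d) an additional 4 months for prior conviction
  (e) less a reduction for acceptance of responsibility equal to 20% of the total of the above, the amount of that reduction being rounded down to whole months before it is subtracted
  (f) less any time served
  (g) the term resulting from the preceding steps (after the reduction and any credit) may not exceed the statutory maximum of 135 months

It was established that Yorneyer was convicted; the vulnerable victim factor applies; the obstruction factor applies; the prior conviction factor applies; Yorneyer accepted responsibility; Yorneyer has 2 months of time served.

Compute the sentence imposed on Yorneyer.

Vulnerable victim enhancement: +38 months
Obstruction enhancement: +24 months
Prior conviction enhancement: +4 months
Adjusted term: 48 months + 38 months + 24 months + 4 months = 114 months
Acceptance of responsibility reduction: 20% of 114 months = 22 months (rounded down)
After reduction: 114 − 22 = 92 months
Less time served: 92 months − 2 months = 90 months
Cap at 135 months: 90 months is within the cap, no reduction.

Sentence: 90 months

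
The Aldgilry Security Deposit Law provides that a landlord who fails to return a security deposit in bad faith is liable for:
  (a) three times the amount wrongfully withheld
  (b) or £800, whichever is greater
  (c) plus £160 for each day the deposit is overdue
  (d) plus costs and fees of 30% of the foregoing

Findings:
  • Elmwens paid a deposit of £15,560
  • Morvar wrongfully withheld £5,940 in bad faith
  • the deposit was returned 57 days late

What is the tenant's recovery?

Recovery: £35,022

Trebled: 3 × £5,940 = £17,820
Minimum £800: £17,820 meets the minimum, no increase.
Late-return penalty: 57 × £160 = £9,120
Damages plus late penalty: £17,820 + £9,120 = £26,940
Costs and fees: 30% of £26,940 = £8,082
Total recovery: £26,940 + £8,082 = £35,022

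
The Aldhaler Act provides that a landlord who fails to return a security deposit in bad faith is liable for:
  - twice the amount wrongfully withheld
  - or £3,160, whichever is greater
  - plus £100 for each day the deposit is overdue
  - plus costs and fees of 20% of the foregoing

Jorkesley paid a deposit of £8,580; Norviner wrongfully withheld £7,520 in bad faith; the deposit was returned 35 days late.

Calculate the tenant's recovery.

Doubled: 2 × £7,520 = £15,040
Minimum £3,160: £15,040 meets the minimum, no increase.
Late-return penalty: 35 × £100 = £3,500
Damages plus late penalty: £15,040 + £3,500 = £18,540
Costs and fees: 20% of £18,540 = £3,708
Total recovery: £18,540 + £3,708 = £22,248

£22,248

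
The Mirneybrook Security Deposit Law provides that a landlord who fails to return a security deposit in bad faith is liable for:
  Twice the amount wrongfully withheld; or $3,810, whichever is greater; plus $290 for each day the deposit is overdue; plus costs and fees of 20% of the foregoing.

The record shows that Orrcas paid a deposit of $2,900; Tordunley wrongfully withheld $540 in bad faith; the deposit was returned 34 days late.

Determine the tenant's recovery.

Doubled: 2 × $540 = $1,080
Minimum $3,810: $1,080 is below the minimum → $3,810
Late-return penalty: 34 × $290 = $9,860
Damages plus late penalty: $3,810 + $9,860 = $13,670
Costs and fees: 20% of $13,670 = $2,734
Total recovery: $13,670 + $2,734 = $16,404

$16,404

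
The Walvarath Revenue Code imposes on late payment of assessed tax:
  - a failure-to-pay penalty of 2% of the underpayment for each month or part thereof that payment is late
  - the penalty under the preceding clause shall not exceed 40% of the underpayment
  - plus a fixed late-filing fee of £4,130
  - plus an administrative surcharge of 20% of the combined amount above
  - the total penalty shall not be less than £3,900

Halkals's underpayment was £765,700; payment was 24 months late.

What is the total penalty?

£372,492

Accrued rate: 2% × 24 = 48%, capped at 40% → 40%
Failure-to-pay penalty: 40% of £765,700 = £306,280
Penalty before surcharge: £306,280 + £4,130 = £310,410
Administrative surcharge: 20% of £310,410 = £62,082
Total penalty: £310,410 + £62,082 = £372,492
Minimum £3,900: £372,492 meets the minimum, no increase.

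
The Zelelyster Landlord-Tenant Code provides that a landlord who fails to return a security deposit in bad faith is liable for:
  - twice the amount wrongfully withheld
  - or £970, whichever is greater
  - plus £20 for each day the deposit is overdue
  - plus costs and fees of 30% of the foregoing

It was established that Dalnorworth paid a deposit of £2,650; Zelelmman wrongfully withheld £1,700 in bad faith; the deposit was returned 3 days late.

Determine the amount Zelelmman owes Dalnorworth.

Doubled: 2 × £1,700 = £3,400
Minimum £970: £3,400 meets the minimum, no increase.
Late-return penalty: 3 × £20 = £60
Damages plus late penalty: £3,400 + £60 = £3,460
Costs and fees: 30% of £3,460 = £1,038
Total recovery: £3,460 + £1,038 = £4,498

Recovery: £4,498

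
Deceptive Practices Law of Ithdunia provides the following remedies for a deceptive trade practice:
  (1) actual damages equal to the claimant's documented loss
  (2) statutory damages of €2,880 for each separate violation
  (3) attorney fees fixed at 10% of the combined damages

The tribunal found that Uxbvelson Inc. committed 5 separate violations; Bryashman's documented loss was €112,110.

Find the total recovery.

Statutory damages: 5 × €2,880 = €14,400
Combined damages: €112,110 + €14,400 = €126,510
Attorney fees: 10% of €126,510 = €12,651
Total recovery: €126,510 + €12,651 = €139,161

€139,161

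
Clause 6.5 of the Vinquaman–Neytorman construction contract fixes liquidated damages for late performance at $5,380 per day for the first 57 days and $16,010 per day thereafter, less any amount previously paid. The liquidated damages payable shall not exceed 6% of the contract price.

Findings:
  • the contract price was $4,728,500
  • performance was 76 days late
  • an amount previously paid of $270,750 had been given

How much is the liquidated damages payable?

$283,710

First 57 days: 57 × $5,380 = $306,660
Remaining days: (76 − 57) × $16,010 = $304,190
Accrued per-day damages: $306,660 + $304,190 = $610,850
Less amount previously paid: $610,850 − $270,750 = $340,100
Cap: 6% of $4,728,500 = $283,710
Cap at $283,710: $340,100 exceeds the cap → $283,710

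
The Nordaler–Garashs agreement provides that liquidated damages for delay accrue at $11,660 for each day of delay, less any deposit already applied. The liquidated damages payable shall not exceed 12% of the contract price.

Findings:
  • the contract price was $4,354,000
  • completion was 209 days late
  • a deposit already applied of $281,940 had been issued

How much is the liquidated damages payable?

$522,480

Per-day damages: 209 × $11,660 = $2,436,940
Less deposit already applied: $2,436,940 − $281,940 = $2,155,000
Cap: 12% of $4,354,000 = $522,480
Cap at $522,480: $2,155,000 exceeds the cap → $522,480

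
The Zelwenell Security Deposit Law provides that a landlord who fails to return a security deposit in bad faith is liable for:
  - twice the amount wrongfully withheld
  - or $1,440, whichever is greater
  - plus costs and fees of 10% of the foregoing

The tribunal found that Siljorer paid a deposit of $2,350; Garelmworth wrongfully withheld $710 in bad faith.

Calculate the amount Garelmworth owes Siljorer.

Doubled: 2 × $710 = $1,420
Minimum $1,440: $1,420 is below the minimum → $1,440
Costs and fees: 10% of $1,440 = $144
Total recovery: $1,440 + $144 = $1,584

$1,584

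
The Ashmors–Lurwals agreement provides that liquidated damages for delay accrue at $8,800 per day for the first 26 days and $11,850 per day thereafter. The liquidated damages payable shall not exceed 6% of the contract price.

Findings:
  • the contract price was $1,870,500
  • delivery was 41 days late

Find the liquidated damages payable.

Liquidated damages: $112,230

First 26 days: 26 × $8,800 = $228,800
Remaining days: (41 − 26) × $11,850 = $177,750
Accrued per-day damages: $228,800 + $177,750 = $406,550
Cap: 6% of $1,870,500 = $112,230
Cap at $112,230: $406,550 exceeds the cap → $112,230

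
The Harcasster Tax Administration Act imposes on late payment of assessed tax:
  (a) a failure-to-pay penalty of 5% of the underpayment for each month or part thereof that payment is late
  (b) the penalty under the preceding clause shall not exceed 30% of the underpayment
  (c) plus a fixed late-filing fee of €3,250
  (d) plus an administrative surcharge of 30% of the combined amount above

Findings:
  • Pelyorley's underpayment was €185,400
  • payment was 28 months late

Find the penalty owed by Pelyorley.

Accrued rate: 5% × 28 = 140%, capped at 30% → 30%
Failure-to-pay penalty: 30% of €185,400 = €55,620
Penalty before surcharge: €55,620 + €3,250 = €58,870
Administrative surcharge: 30% of €58,870 = €17,661
Total penalty: €58,870 + €17,661 = €76,531

€76,531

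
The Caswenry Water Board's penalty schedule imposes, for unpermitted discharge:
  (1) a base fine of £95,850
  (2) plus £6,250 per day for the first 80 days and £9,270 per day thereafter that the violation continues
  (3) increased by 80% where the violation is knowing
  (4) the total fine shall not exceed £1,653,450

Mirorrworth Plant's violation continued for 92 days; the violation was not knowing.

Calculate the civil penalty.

£707,090

First 80 days: 80 × £6,250 = £500,000
Remaining days: (92 − 80) × £9,270 = £111,240
Per-day component: £500,000 + £111,240 = £611,240
Base plus per-day: £95,850 + £611,240 = £707,090
The violation was not knowing: no 80% increase.
Cap at £1,653,450: £707,090 is within the cap, no reduction.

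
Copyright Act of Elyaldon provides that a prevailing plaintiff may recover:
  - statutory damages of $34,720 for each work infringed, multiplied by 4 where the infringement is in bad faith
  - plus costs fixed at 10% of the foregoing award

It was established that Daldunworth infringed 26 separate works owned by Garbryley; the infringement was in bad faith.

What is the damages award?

Statutory damages: 26 × $34,720 = $902,720
Multiplied by 4: 4 × $902,720 = $3,610,880
Costs: 10% of $3,610,880 = $361,088
Award plus costs: $3,610,880 + $361,088 = $3,971,968

Award: $3,971,968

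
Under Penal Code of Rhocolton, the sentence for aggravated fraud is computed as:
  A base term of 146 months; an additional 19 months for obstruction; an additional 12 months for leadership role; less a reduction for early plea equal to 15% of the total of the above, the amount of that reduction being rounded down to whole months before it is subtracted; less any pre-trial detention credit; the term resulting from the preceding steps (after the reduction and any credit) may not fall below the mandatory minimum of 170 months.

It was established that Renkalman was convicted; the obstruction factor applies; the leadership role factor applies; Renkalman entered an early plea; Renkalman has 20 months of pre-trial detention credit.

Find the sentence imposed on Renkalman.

170 months

Obstruction enhancement: +19 months
Leadership role enhancement: +12 months
Adjusted term: 146 months + 19 months + 12 months = 177 months
Early plea reduction: 15% of 177 months = 26 months (rounded down)
After reduction: 177 − 26 = 151 months
Less pre-trial detention credit: 151 months − 20 months = 131 months
Minimum 170 months: 131 months is below the minimum → 170 months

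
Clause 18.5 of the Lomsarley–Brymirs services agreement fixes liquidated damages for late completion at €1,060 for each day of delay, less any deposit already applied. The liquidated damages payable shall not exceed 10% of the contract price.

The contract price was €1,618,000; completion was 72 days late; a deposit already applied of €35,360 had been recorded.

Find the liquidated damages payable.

Per-day damages: 72 × €1,060 = €76,320
Less deposit already applied: €76,320 − €35,360 = €40,960
Cap: 10% of €1,618,000 = €161,800
Cap at €161,800: €40,960 is within the cap, no reduction.

€40,960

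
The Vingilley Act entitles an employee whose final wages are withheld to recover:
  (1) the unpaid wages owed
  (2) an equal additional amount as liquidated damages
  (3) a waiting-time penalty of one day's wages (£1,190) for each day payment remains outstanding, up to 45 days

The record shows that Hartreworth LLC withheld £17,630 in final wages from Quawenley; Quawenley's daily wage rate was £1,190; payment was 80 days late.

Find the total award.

£88,810

Liquidated damages (equal amount): £17,630
Penalty days: min(80, 45) = 45
Waiting-time penalty: 45 × £1,190 = £53,550
Total award: £17,630 + £17,630 + £53,550 = £88,810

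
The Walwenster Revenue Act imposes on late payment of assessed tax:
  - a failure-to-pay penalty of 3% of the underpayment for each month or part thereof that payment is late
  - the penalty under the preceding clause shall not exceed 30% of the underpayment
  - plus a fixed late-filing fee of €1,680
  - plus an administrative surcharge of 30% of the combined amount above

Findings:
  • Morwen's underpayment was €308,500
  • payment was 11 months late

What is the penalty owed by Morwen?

Accrued rate: 3% × 11 = 33%, capped at 30% → 30%
Failure-to-pay penalty: 30% of €308,500 = €92,550
Penalty before surcharge: €92,550 + €1,680 = €94,230
Administrative surcharge: 30% of €94,230 = €28,269
Total penalty: €94,230 + €28,269 = €122,499

€122,499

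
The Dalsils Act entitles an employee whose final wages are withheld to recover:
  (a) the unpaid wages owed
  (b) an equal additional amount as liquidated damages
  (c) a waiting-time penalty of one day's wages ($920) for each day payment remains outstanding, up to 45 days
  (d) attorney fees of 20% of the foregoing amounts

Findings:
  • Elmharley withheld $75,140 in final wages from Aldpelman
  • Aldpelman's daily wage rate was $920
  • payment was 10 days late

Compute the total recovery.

$191,376

Liquidated damages (equal amount): $75,140
Penalty days: min(10, 45) = 10
Waiting-time penalty: 10 × $920 = $9,200
Subtotal: $75,140 + $75,140 + $9,200 = $159,480
Attorney fees: 20% of $159,480 = $31,896
Total award: $159,480 + $31,896 = $191,376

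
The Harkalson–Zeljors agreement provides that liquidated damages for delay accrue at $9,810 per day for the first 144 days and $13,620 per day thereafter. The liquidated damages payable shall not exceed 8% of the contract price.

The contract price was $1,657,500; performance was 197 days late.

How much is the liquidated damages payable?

First 144 days: 144 × $9,810 = $1,412,640
Remaining days: (197 − 144) × $13,620 = $721,860
Accrued per-day damages: $1,412,640 + $721,860 = $2,134,500
Cap: 8% of $1,657,500 = $132,600
Cap at $132,600: $2,134,500 exceeds the cap → $132,600

Liquidated damages: $132,600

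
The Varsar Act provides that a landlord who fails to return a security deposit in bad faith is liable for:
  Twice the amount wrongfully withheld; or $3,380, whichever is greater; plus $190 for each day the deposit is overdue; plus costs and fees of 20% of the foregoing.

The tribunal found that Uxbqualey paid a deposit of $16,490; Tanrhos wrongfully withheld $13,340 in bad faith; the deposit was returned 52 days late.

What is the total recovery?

$43,872

Doubled: 2 × $13,340 = $26,680
Minimum $3,380: $26,680 meets the minimum, no increase.
Late-return penalty: 52 × $190 = $9,880
Damages plus late penalty: $26,680 + $9,880 = $36,560
Costs and fees: 20% of $36,560 = $7,312
Total recovery: $36,560 + $7,312 = $43,872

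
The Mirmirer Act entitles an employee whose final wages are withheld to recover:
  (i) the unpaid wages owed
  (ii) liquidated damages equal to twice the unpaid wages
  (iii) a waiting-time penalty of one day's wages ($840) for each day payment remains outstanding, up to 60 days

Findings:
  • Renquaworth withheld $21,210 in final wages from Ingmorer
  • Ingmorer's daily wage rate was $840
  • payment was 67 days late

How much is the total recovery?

$114,030

Doubled: 2 × $21,210 = $42,420
Penalty days: min(67, 60) = 60
Waiting-time penalty: 60 × $840 = $50,400
Total award: $21,210 + $42,420 + $50,400 = $114,030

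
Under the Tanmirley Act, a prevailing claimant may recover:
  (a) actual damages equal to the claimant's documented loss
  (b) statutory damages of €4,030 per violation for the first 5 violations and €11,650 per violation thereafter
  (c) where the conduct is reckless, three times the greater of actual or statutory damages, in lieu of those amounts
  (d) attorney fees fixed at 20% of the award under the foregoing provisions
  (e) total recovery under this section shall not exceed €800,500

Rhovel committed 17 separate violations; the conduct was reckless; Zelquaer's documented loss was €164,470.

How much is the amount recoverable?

First 5 violations: 5 × €4,030 = €20,150
Remaining violations: (17 − 5) × €11,650 = €139,800
Statutory damages: €20,150 + €139,800 = €159,950
Greater of actual damages (€164,470) or statutory damages (€159,950): €164,470
Trebled: 3 × €164,470 = €493,410
Attorney fees: 20% of €493,410 = €98,682
Total before cap: €493,410 + €98,682 = €592,092
Cap at €800,500: €592,092 is within the cap, no reduction.

€592,092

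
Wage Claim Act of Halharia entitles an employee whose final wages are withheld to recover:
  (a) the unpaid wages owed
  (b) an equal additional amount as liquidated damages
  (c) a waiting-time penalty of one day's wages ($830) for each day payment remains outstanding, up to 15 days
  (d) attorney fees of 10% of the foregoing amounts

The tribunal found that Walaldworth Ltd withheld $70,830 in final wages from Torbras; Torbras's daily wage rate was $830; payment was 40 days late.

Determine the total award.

Liquidated damages (equal amount): $70,830
Penalty days: min(40, 15) = 15
Waiting-time penalty: 15 × $830 = $12,450
Subtotal: $70,830 + $70,830 + $12,450 = $154,110
Attorney fees: 10% of $154,110 = $15,411
Total award: $154,110 + $15,411 = $169,521

$169,521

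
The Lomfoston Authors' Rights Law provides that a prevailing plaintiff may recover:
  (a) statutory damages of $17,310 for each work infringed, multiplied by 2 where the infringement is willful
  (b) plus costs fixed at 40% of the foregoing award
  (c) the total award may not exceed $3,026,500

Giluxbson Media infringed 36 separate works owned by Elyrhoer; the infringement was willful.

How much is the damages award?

Statutory damages: 36 × $17,310 = $623,160
Doubled: 2 × $623,160 = $1,246,320
Costs: 40% of $1,246,320 = $498,528
Award plus costs: $1,246,320 + $498,528 = $1,744,848
Cap at $3,026,500: $1,744,848 is within the cap, no reduction.

$1,744,848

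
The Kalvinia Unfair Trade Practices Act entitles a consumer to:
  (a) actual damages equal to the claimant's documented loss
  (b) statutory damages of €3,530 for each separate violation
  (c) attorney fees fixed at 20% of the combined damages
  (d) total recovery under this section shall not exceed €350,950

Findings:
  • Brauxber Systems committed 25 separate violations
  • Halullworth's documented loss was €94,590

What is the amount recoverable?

Statutory damages: 25 × €3,530 = €88,250
Combined damages: €94,590 + €88,250 = €182,840
Attorney fees: 20% of €182,840 = €36,568
Total before cap: €182,840 + €36,568 = €219,408
Cap at €350,950: €219,408 is within the cap, no reduction.

€219,408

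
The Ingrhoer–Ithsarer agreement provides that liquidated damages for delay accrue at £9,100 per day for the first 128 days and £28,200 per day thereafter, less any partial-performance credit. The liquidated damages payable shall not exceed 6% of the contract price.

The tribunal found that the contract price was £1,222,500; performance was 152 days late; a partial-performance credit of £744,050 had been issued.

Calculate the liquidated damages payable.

First 128 days: 128 × £9,100 = £1,164,800
Remaining days: (152 − 128) × £28,200 = £676,800
Accrued per-day damages: £1,164,800 + £676,800 = £1,841,600
Less partial-performance credit: £1,841,600 − £744,050 = £1,097,550
Cap: 6% of £1,222,500 = £73,350
Cap at £73,350: £1,097,550 exceeds the cap → £73,350

£73,350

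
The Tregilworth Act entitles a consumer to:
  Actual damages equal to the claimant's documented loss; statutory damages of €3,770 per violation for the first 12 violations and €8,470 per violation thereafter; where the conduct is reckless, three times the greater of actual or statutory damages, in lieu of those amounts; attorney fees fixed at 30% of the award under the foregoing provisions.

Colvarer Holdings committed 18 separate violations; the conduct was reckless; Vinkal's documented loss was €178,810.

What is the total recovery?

First 12 violations: 12 × €3,770 = €45,240
Remaining violations: (18 − 12) × €8,470 = €50,820
Statutory damages: €45,240 + €50,820 = €96,060
Greater of actual damages (€178,810) or statutory damages (€96,060): €178,810
Trebled: 3 × €178,810 = €536,430
Attorney fees: 30% of €536,430 = €160,929
Total recovery: €536,430 + €160,929 = €697,359

Total recovery: €697,359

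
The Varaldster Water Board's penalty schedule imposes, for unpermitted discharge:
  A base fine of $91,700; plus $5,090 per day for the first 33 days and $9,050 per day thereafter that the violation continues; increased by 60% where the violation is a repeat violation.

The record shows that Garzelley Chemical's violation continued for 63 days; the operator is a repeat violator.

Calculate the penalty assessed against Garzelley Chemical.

First 33 days: 33 × $5,090 = $167,970
Remaining days: (63 − 33) × $9,050 = $271,500
Per-day component: $167,970 + $271,500 = $439,470
Base plus per-day: $91,700 + $439,470 = $531,170
Enhancement: 60% of $531,170 = $318,702
Enhanced fine: $531,170 + $318,702 = $849,872

Civil penalty: $849,872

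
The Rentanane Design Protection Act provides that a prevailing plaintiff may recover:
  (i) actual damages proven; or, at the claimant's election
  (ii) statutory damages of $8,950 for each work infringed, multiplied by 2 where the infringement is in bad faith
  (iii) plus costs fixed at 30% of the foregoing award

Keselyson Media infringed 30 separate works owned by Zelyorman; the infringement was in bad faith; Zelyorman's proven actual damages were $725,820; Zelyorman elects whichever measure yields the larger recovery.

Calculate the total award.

$943,566

Statutory damages: 30 × $8,950 = $268,500
Doubled: 2 × $268,500 = $537,000
Greater of actual damages ($725,820) or enhanced statutory damages ($537,000): $725,820
Costs: 30% of $725,820 = $217,746
Award plus costs: $725,820 + $217,746 = $943,566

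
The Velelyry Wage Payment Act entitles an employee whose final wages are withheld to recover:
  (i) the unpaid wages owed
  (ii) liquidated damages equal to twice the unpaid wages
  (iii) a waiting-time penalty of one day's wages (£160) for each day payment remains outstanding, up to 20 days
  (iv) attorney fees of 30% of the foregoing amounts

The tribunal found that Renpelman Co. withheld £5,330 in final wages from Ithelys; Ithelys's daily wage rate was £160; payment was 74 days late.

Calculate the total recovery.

Doubled: 2 × £5,330 = £10,660
Penalty days: min(74, 20) = 20
Waiting-time penalty: 20 × £160 = £3,200
Subtotal: £5,330 + £10,660 + £3,200 = £19,190
Attorney fees: 30% of £19,190 = £5,757
Total award: £19,190 + £5,757 = £24,947

Total award: £24,947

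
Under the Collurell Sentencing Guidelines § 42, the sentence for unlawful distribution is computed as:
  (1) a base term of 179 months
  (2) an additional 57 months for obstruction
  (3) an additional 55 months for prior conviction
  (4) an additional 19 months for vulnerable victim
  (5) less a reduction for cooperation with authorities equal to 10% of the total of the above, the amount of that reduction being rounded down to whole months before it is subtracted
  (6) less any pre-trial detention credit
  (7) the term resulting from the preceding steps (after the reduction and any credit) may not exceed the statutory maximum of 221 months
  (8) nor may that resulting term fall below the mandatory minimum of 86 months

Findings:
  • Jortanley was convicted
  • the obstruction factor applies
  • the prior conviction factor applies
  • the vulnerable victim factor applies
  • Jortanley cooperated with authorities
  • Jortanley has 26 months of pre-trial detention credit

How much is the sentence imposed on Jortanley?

Obstruction enhancement: +57 months
Prior conviction enhancement: +55 months
Vulnerable victim enhancement: +19 months
Adjusted term: 179 months + 57 months + 55 months + 19 months = 310 months
Cooperation with authorities reduction: 10% of 310 months = 31 months (rounded down)
After reduction: 310 − 31 = 279 months
Less pre-trial detention credit: 279 months − 26 months = 253 months
Cap at 221 months: 253 months exceeds the cap → 221 months
Minimum 86 months: 221 months meets the minimum, no increase.

221 months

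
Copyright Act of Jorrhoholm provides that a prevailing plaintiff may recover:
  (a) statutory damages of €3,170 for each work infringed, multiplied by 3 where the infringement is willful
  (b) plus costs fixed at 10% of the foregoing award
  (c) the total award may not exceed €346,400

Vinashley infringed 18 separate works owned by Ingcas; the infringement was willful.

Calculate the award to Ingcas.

Award: €188,298

Statutory damages: 18 × €3,170 = €57,060
Trebled: 3 × €57,060 = €171,180
Costs: 10% of €171,180 = €17,118
Award plus costs: €171,180 + €17,118 = €188,298
Cap at €346,400: €188,298 is within the cap, no reduction.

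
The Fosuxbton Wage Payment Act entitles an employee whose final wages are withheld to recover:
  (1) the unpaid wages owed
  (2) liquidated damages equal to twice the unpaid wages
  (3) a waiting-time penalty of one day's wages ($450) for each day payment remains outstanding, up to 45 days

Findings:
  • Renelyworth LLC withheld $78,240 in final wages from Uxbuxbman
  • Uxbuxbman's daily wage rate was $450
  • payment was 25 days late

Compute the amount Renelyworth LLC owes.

$245,970

Doubled: 2 × $78,240 = $156,480
Penalty days: min(25, 45) = 25
Waiting-time penalty: 25 × $450 = $11,250
Total award: $78,240 + $156,480 + $11,250 = $245,970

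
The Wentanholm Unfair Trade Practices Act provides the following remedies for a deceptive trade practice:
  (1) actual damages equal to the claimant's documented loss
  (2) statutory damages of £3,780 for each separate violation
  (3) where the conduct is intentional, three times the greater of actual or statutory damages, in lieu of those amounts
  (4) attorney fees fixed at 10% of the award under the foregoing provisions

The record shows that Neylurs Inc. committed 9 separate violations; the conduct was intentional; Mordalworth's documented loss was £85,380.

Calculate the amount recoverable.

Statutory damages: 9 × £3,780 = £34,020
Greater of actual damages (£85,380) or statutory damages (£34,020): £85,380
Trebled: 3 × £85,380 = £256,140
Attorney fees: 10% of £256,140 = £25,614
Total recovery: £256,140 + £25,614 = £281,754

Total recovery: £281,754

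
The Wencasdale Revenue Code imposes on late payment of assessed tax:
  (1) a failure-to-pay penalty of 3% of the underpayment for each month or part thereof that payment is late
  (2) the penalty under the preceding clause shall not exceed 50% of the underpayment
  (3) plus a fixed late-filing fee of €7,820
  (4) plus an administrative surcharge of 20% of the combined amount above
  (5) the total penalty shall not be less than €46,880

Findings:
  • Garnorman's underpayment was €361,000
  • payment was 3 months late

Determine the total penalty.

€48,372

Accrued rate: 3% × 3 = 9%, capped at 50% → 9%
Failure-to-pay penalty: 9% of €361,000 = €32,490
Penalty before surcharge: €32,490 + €7,820 = €40,310
Administrative surcharge: 20% of €40,310 = €8,062
Total penalty: €40,310 + €8,062 = €48,372
Minimum €46,880: €48,372 meets the minimum, no increase.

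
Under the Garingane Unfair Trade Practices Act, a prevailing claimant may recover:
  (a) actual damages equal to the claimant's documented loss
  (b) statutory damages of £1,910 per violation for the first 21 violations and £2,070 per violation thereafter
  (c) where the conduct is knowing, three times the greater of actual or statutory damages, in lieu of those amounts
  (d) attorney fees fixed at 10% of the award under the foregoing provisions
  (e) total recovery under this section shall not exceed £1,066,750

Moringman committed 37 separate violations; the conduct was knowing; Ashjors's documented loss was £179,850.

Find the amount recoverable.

£593,505

First 21 violations: 21 × £1,910 = £40,110
Remaining violations: (37 − 21) × £2,070 = £33,120
Statutory damages: £40,110 + £33,120 = £73,230
Greater of actual damages (£179,850) or statutory damages (£73,230): £179,850
Trebled: 3 × £179,850 = £539,550
Attorney fees: 10% of £539,550 = £53,955
Total before cap: £539,550 + £53,955 = £593,505
Cap at £1,066,750: £593,505 is within the cap, no reduction.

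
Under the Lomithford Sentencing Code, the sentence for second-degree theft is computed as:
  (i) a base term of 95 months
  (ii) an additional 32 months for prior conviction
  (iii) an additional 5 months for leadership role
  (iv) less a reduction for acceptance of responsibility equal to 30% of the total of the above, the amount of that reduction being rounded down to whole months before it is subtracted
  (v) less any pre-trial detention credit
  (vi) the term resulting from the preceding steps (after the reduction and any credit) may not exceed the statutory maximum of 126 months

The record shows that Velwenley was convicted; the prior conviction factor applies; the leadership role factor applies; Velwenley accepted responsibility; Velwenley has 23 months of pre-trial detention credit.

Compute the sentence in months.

70 months

Prior conviction enhancement: +32 months
Leadership role enhancement: +5 months
Adjusted term: 95 months + 32 months + 5 months = 132 months
Acceptance of responsibility reduction: 30% of 132 months = 39 months (rounded down)
After reduction: 132 − 39 = 93 months
Less pre-trial detention credit: 93 months − 23 months = 70 months
Cap at 126 months: 70 months is within the cap, no reduction.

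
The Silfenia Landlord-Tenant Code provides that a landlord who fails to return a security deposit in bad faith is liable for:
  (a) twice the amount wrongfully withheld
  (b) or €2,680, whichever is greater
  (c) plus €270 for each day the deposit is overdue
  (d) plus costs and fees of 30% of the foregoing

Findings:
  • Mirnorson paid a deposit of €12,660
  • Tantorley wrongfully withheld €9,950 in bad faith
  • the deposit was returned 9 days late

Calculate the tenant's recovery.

€29,029

Doubled: 2 × €9,950 = €19,900
Minimum €2,680: €19,900 meets the minimum, no increase.
Late-return penalty: 9 × €270 = €2,430
Damages plus late penalty: €19,900 + €2,430 = €22,330
Costs and fees: 30% of €22,330 = €6,699
Total recovery: €22,330 + €6,699 = €29,029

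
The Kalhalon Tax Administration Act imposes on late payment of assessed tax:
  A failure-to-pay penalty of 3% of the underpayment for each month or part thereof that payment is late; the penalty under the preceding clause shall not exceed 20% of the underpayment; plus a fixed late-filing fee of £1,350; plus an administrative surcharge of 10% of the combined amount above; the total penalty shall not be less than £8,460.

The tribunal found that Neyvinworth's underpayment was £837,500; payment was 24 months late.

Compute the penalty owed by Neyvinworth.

Accrued rate: 3% × 24 = 72%, capped at 20% → 20%
Failure-to-pay penalty: 20% of £837,500 = £167,500
Penalty before surcharge: £167,500 + £1,350 = £168,850
Administrative surcharge: 10% of £168,850 = £16,885
Total penalty: £168,850 + £16,885 = £185,735
Minimum £8,460: £185,735 meets the minimum, no increase.

Penalty: £185,735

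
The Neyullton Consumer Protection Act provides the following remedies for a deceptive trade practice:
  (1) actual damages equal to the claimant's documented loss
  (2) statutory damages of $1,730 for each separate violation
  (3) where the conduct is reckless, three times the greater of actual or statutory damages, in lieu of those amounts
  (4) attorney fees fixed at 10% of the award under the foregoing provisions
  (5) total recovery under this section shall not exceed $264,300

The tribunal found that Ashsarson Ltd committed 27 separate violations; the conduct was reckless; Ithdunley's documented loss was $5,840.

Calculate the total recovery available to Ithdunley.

Total recovery: $154,143

Statutory damages: 27 × $1,730 = $46,710
Greater of actual damages ($5,840) or statutory damages ($46,710): $46,710
Trebled: 3 × $46,710 = $140,130
Attorney fees: 10% of $140,130 = $14,013
Total before cap: $140,130 + $14,013 = $154,143
Cap at $264,300: $154,143 is within the cap, no reduction.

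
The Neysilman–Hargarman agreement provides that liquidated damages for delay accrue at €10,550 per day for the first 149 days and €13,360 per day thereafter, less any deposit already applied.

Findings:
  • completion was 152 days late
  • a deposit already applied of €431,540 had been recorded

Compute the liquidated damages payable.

First 149 days: 149 × €10,550 = €1,571,950
Remaining days: (152 − 149) × €13,360 = €40,080
Accrued per-day damages: €1,571,950 + €40,080 = €1,612,030
Less deposit already applied: €1,612,030 − €431,540 = €1,180,490

€1,180,490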